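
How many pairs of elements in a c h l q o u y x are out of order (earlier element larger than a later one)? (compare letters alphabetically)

There are 2 out-of-order pairs.

Count, for each position, how many later elements it exceeds:
a → none → 0
c → none → 0
h → none → 0
l → none → 0
q → o → 1
o → none → 0
u → none → 0
y → x → 1
x → none → 0
Sum: 0 + 0 + 0 + 0 + 1 + 0 + 0 + 1 + 0 = 2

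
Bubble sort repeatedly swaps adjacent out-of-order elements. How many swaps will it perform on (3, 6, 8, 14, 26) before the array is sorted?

0 adjacent swaps

Minimum adjacent swaps = number of inversions (each swap of adjacent out-of-order elements removes one inversion and no swap can remove more).
Count inversions — for each element, later elements that are smaller:
3: none → 0
6: none → 0
8: none → 0
14: none → 0
26: none → 0
Total inversions: 0 + 0 + 0 + 0 + 0 = 0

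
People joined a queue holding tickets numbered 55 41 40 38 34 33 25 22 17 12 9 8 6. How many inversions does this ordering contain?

For each element, count later entries that are smaller:
55 → 41, 40, 38, 34, 33, 25, 22, 17, 12, 9, 8, 6 → 12
41 → 40, 38, 34, 33, 25, 22, 17, 12, 9, 8, 6 → 11
40 → 38, 34, 33, 25, 22, 17, 12, 9, 8, 6 → 10
38 → 34, 33, 25, 22, 17, 12, 9, 8, 6 → 9
34 → 33, 25, 22, 17, 12, 9, 8, 6 → 8
33 → 25, 22, 17, 12, 9, 8, 6 → 7
25 → 22, 17, 12, 9, 8, 6 → 6
22 → 17, 12, 9, 8, 6 → 5
17 → 12, 9, 8, 6 → 4
12 → 9, 8, 6 → 3
9 → 8, 6 → 2
8 → 6 → 1
6 → none → 0
Sum: 12 + 11 + 10 + 9 + 8 + 7 + 6 + 5 + 4 + 3 + 2 + 1 + 0 = 78

There are 78 out-of-order pairs.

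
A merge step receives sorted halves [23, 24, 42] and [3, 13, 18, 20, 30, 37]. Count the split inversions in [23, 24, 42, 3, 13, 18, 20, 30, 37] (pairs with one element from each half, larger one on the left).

For each element r of the right run, count left-run elements greater than r:
r = 3: 23, 24, 42 → 3
r = 13: 23, 24, 42 → 3
r = 18: 23, 24, 42 → 3
r = 20: 23, 24, 42 → 3
r = 30: 42 → 1
r = 37: 42 → 1
Cross-inversions: 3 + 3 + 3 + 3 + 1 + 1 = 14

Split inversions: 14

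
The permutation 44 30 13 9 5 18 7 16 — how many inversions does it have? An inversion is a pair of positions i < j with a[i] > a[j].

20

Sweep left to right; for each value list the smaller values that follow it:
44 → 30, 13, 9, 5, 18, 7, 16 → 7
30 → 13, 9, 5, 18, 7, 16 → 6
13 → 9, 5, 7 → 3
9 → 5, 7 → 2
5 → none → 0
18 → 7, 16 → 2
7 → none → 0
16 → none → 0
Sum: 7 + 6 + 3 + 2 + 0 + 2 + 0 + 0 = 20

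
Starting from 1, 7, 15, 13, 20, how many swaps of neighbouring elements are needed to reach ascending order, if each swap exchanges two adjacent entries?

1 adjacent swap

The minimum number of adjacent swaps to sort an array equals its inversion count, since every such swap removes exactly one inversion.
Count inversions — for each element, later elements that are smaller:
1: none → 0
7: none → 0
15: 13 → 1
13: none → 0
20: none → 0
Total inversions: 0 + 0 + 1 + 0 + 0 = 1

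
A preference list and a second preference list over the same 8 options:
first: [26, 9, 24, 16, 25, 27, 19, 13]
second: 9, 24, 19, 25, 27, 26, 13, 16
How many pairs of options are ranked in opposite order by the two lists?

11 pairs

Assign each item its position (1..8) in the first ordering, then rewrite the second ordering as that position sequence:
positions: 26→1, 9→2, 24→3, 16→4, 25→5, 27→6, 19→7, 13→8
second ordering as positions: [2, 3, 7, 5, 6, 1, 8, 4]
Discordant pairs = inversions in this position sequence.
2: 1 → 1
3: 1 → 1
7: 5, 6, 1, 4 → 4
5: 1, 4 → 2
6: 1, 4 → 2
1: 0
8: 4 → 1
4: 0
Total: 1 + 1 + 4 + 2 + 2 + 0 + 1 + 0 = 11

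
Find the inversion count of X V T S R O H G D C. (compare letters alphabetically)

Sweep left to right; for each value list the smaller values that follow it:
X → V, T, S, R, O, H, G, D, C → 9
V → T, S, R, O, H, G, D, C → 8
T → S, R, O, H, G, D, C → 7
S → R, O, H, G, D, C → 6
R → O, H, G, D, C → 5
O → H, G, D, C → 4
H → G, D, C → 3
G → D, C → 2
D → C → 1
C → none → 0
Sum: 9 + 8 + 7 + 6 + 5 + 4 + 3 + 2 + 1 + 0 = 45

45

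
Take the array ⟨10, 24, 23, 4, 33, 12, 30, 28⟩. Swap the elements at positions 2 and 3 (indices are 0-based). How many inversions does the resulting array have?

Positions 2 and 3 hold 23 and 4; after swapping, the array is [10, 24, 4, 23, 33, 12, 30, 28].
Count, for each position, how many later elements it exceeds:
10 → 4 → 1
24 → 4, 23, 12 → 3
4 → none → 0
23 → 12 → 1
33 → 12, 30, 28 → 3
12 → none → 0
30 → 28 → 1
28 → none → 0
Sum: 1 + 3 + 0 + 1 + 3 + 0 + 1 + 0 = 9

9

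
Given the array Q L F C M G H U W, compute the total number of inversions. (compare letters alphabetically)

Element-by-element contributions:
Q: 6
L: 4
F: 1
C: 0
M: 2
G: 0
H: 0
U: 0
W: 0
Sum: 6 + 4 + 1 + 0 + 2 + 0 + 0 + 0 + 0 = 13

13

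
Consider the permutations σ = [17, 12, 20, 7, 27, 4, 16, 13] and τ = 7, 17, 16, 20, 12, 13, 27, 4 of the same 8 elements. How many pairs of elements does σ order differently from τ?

Assign each item its position (1..8) in the first ordering, then rewrite the second ordering as that position sequence:
positions: 17→1, 12→2, 20→3, 7→4, 27→5, 4→6, 16→7, 13→8
second ordering as positions: [4, 1, 7, 3, 2, 8, 5, 6]
Discordant pairs = inversions in this position sequence.
4: 1, 3, 2 → 3
1: 0
7: 3, 2, 5, 6 → 4
3: 2 → 1
2: 0
8: 5, 6 → 2
5: 0
6: 0
Total: 3 + 0 + 4 + 1 + 0 + 2 + 0 + 0 = 10

10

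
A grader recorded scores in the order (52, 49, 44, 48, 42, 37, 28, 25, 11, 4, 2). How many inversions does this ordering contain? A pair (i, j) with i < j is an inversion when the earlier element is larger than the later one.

For each element, count later entries that are smaller:
52: 10
49: 9
44: 7
48: 7
42: 6
37: 5
28: 4
25: 3
11: 2
4: 1
2: 0
Sum: 10 + 9 + 7 + 7 + 6 + 5 + 4 + 3 + 2 + 1 + 0 = 54

54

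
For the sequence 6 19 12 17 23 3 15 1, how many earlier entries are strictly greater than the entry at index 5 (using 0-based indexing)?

5

The element at index 5 is 3.
Elements before it: 6, 19, 12, 17, 23
Those larger than 3: 6, 19, 12, 17, 23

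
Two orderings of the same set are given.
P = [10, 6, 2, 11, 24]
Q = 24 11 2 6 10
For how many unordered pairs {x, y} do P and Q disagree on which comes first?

10 disagreeing pairs

Assign each item its position (1..5) in the first ordering, then rewrite the second ordering as that position sequence:
positions: 10→1, 6→2, 2→3, 11→4, 24→5
second ordering as positions: [5, 4, 3, 2, 1]
Discordant pairs = inversions in this position sequence.
5: 4, 3, 2, 1 → 4
4: 3, 2, 1 → 3
3: 2, 1 → 2
2: 1 → 1
1: 0
Total: 4 + 3 + 2 + 1 + 0 = 10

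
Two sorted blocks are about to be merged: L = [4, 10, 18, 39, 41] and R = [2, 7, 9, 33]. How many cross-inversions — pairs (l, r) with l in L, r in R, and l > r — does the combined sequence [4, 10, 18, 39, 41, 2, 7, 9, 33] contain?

Count, for every r in R, how many entries of L exceed r:
r = 2: 4, 10, 18, 39, 41 → 5
r = 7: 10, 18, 39, 41 → 4
r = 9: 10, 18, 39, 41 → 4
r = 33: 39, 41 → 2
Cross-inversions: 5 + 4 + 4 + 2 = 15

15 split inversions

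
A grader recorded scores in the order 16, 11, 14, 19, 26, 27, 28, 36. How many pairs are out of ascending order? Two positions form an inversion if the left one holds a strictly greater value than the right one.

Count, for each position, how many later elements it exceeds:
16: 2
11: 0
14: 0
19: 0
26: 0
27: 0
28: 0
36: 0
Sum: 2 + 0 + 0 + 0 + 0 + 0 + 0 + 0 = 2

2 out-of-order pairs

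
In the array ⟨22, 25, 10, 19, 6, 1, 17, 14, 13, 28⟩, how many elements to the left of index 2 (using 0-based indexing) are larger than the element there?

2

The element at index 2 is 10.
Elements before it: 22, 25
Those larger than 10: 22, 25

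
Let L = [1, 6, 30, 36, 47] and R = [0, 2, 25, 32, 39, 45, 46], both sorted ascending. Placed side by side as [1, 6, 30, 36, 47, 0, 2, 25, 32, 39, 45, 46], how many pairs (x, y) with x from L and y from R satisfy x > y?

Count, for every r in R, how many entries of L exceed r:
r = 0: 1, 6, 30, 36, 47 → 5
r = 2: 6, 30, 36, 47 → 4
r = 25: 30, 36, 47 → 3
r = 32: 36, 47 → 2
r = 39: 47 → 1
r = 45: 47 → 1
r = 46: 47 → 1
Cross-inversions: 5 + 4 + 3 + 2 + 1 + 1 + 1 = 17

17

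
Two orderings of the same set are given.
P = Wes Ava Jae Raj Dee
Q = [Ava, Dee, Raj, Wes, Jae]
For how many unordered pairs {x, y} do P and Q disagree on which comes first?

6

Assign each item its position (1..5) in the first ordering, then rewrite the second ordering as that position sequence:
positions: Wes→1, Ava→2, Jae→3, Raj→4, Dee→5
second ordering as positions: [2, 5, 4, 1, 3]
Discordant pairs = inversions in this position sequence.
2: 1 → 1
5: 4, 1, 3 → 3
4: 1, 3 → 2
1: 0
3: 0
Total: 1 + 3 + 2 + 0 + 0 = 6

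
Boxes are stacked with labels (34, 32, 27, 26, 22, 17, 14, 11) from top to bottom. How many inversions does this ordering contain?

28 inversions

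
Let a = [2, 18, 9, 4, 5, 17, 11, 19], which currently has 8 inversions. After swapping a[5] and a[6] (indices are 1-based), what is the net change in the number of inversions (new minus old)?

+1

Positions 5 and 6 hold 5 and 17; after swapping, the array is [2, 18, 9, 4, 17, 5, 11, 19].
Count, for each position, how many later elements it exceeds:
2: 0
18: 5
9: 2
4: 0
17: 2
5: 0
11: 0
19: 0
Sum: 0 + 5 + 2 + 0 + 2 + 0 + 0 + 0 = 9
Change: 9 − 8 = +1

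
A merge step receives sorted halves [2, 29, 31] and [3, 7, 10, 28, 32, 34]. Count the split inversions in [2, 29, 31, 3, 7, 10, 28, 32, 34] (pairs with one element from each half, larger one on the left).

8

For each element r of the right run, count left-run elements greater than r:
r = 3: 29, 31 → 2
r = 7: 29, 31 → 2
r = 10: 29, 31 → 2
r = 28: 29, 31 → 2
r = 32: none → 0
r = 34: none → 0
Cross-inversions: 2 + 2 + 2 + 2 + 0 + 0 = 8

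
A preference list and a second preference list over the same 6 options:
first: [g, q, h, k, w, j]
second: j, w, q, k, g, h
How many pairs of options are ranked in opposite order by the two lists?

Assign each item its position (1..6) in the first ordering, then rewrite the second ordering as that position sequence:
positions: g→1, q→2, h→3, k→4, w→5, j→6
second ordering as positions: [6, 5, 2, 4, 1, 3]
Discordant pairs = inversions in this position sequence.
6: 5, 2, 4, 1, 3 → 5
5: 2, 4, 1, 3 → 4
2: 1 → 1
4: 1, 3 → 2
1: 0
3: 0
Total: 5 + 4 + 1 + 2 + 0 + 0 = 12

12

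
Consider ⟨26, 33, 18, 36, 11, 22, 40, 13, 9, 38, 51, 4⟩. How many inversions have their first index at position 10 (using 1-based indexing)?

The element at index 10 is 38.
Elements after it: 51, 4
Those smaller than 38: 4

1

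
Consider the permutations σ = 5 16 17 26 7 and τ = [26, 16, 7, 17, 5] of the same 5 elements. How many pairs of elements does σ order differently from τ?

7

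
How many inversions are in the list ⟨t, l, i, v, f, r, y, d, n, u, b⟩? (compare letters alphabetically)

For each element, count later entries that are smaller:
t: 7
l: 4
i: 3
v: 6
f: 2
r: 3
y: 4
d: 1
n: 1
u: 1
b: 0
Sum: 7 + 4 + 3 + 6 + 2 + 3 + 4 + 1 + 1 + 1 + 0 = 32

32 inversions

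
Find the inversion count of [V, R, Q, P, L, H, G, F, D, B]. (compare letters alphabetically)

Inversions: 45

Element-by-element contributions:
V: 9
R: 8
Q: 7
P: 6
L: 5
H: 4
G: 3
F: 2
D: 1
B: 0
Sum: 9 + 8 + 7 + 6 + 5 + 4 + 3 + 2 + 1 + 0 = 45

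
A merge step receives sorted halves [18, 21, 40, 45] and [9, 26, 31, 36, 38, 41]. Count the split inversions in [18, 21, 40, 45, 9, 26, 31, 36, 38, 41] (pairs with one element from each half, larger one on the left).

13

For each element r of the right run, count left-run elements greater than r:
r = 9: 18, 21, 40, 45 → 4
r = 26: 40, 45 → 2
r = 31: 40, 45 → 2
r = 36: 40, 45 → 2
r = 38: 40, 45 → 2
r = 41: 45 → 1
Cross-inversions: 4 + 2 + 2 + 2 + 2 + 1 = 13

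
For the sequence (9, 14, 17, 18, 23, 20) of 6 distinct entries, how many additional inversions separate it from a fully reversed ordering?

Maximum inversions for 6 distinct elements is C(6, 2) = 6·5/2 = 15.
Current inversions — for each element, count later smaller elements:
9: 0
14: 0
17: 0
18: 0
23: 1
20: 0
Current total: 0 + 0 + 0 + 0 + 1 + 0 = 1
Shortfall: 15 − 1 = 14

14 inversions short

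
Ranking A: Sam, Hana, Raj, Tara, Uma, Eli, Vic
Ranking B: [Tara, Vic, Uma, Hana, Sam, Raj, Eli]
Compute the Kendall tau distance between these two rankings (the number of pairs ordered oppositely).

There are 12 discordant pairs.

Assign each item its position (1..7) in the first ordering, then rewrite the second ordering as that position sequence:
positions: Sam→1, Hana→2, Raj→3, Tara→4, Uma→5, Eli→6, Vic→7
second ordering as positions: [4, 7, 5, 2, 1, 3, 6]
Discordant pairs = inversions in this position sequence.
4: 2, 1, 3 → 3
7: 5, 2, 1, 3, 6 → 5
5: 2, 1, 3 → 3
2: 1 → 1
1: 0
3: 0
6: 0
Total: 3 + 5 + 3 + 1 + 0 + 0 + 0 = 12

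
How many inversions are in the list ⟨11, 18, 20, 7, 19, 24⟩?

Listing every pair i<j with a[i]>a[j] (using 1-based positions):
(1,4): 11 > 7
(2,4): 18 > 7
(3,4): 20 > 7
(3,5): 20 > 19
That's 4 pairs.

4 out-of-order pairs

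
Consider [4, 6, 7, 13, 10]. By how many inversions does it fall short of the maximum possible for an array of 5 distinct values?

Maximum inversions for 5 distinct elements is C(5, 2) = 5·4/2 = 10.
Current inversions — for each element, count later smaller elements:
4: 0
6: 0
7: 0
13: 1
10: 0
Current total: 0 + 0 + 0 + 1 + 0 = 1
Shortfall: 10 − 1 = 9

9 inversions short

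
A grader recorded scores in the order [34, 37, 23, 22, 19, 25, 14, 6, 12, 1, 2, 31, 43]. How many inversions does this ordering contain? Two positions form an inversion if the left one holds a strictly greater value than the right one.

51 out-of-order pairs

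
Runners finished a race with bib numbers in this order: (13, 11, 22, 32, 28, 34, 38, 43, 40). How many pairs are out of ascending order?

Element-by-element contributions:
13 → 11 → 1
11 → none → 0
22 → none → 0
32 → 28 → 1
28 → none → 0
34 → none → 0
38 → none → 0
43 → 40 → 1
40 → none → 0
Sum: 1 + 0 + 0 + 1 + 0 + 0 + 0 + 1 + 0 = 3

Inversions: 3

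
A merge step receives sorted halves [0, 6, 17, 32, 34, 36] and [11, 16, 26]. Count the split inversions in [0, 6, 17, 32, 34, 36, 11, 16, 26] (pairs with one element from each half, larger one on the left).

11 split inversions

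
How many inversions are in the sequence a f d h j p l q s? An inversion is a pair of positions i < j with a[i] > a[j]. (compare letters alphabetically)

2 inversions

Sweep left to right; for each value list the smaller values that follow it:
a: 0
f: 1
d: 0
h: 0
j: 0
p: 1
l: 0
q: 0
s: 0
Sum: 0 + 1 + 0 + 0 + 0 + 1 + 0 + 0 + 0 = 2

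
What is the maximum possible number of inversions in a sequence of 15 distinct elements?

105

The maximum occurs when the array is in strictly decreasing order: every one of the C(15, 2) pairs is inverted.
C(15, 2) = 15·14/2 = 105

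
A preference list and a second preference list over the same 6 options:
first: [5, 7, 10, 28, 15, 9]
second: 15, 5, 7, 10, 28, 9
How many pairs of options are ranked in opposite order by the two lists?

4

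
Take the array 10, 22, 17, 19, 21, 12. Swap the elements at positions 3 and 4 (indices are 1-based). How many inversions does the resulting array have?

Positions 3 and 4 hold 17 and 19; after swapping, the array is [10, 22, 19, 17, 21, 12].
For each element, count later entries that are smaller:
10: 0
22: 4
19: 2
17: 1
21: 1
12: 0
Sum: 0 + 4 + 2 + 1 + 1 + 0 = 8

Inversions: 8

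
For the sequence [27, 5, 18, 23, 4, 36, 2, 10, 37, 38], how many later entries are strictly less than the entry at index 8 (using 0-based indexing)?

0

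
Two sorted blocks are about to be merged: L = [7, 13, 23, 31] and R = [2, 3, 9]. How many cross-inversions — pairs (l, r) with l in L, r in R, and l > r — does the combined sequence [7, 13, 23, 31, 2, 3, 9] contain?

Split inversions: 11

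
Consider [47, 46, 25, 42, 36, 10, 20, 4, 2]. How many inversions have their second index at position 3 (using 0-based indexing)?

2

The element at index 3 is 42.
Elements before it: 47, 46, 25
Those larger than 42: 47, 46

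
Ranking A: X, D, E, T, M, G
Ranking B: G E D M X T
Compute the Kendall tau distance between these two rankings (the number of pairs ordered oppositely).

Assign each item its position (1..6) in the first ordering, then rewrite the second ordering as that position sequence:
positions: X→1, D→2, E→3, T→4, M→5, G→6
second ordering as positions: [6, 3, 2, 5, 1, 4]
Discordant pairs = inversions in this position sequence.
6: 3, 2, 5, 1, 4 → 5
3: 2, 1 → 2
2: 1 → 1
5: 1, 4 → 2
1: 0
4: 0
Total: 5 + 2 + 1 + 2 + 0 + 0 = 10

10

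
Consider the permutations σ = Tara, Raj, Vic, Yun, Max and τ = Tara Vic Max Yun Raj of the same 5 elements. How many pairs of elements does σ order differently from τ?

4 discordant pairs

Assign each item its position (1..5) in the first ordering, then rewrite the second ordering as that position sequence:
positions: Tara→1, Raj→2, Vic→3, Yun→4, Max→5
second ordering as positions: [1, 3, 5, 4, 2]
Discordant pairs = inversions in this position sequence.
1: 0
3: 2 → 1
5: 4, 2 → 2
4: 2 → 1
2: 0
Total: 0 + 1 + 2 + 1 + 0 = 4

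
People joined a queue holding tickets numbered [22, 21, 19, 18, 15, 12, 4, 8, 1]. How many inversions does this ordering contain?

Inversions: 35

Count, for each position, how many later elements it exceeds:
22: 8
21: 7
19: 6
18: 5
15: 4
12: 3
4: 1
8: 1
1: 0
Sum: 8 + 7 + 6 + 5 + 4 + 3 + 1 + 1 + 0 = 35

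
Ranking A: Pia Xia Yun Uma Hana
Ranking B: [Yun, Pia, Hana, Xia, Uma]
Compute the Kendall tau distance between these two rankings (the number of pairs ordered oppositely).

4 discordant pairs

Assign each item its position (1..5) in the first ordering, then rewrite the second ordering as that position sequence:
positions: Pia→1, Xia→2, Yun→3, Uma→4, Hana→5
second ordering as positions: [3, 1, 5, 2, 4]
Discordant pairs = inversions in this position sequence.
3: 1, 2 → 2
1: 0
5: 2, 4 → 2
2: 0
4: 0
Total: 2 + 0 + 2 + 0 + 0 = 4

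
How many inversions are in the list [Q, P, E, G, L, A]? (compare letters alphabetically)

12

Inversion pairs (indices are 0-based):
(0,1): Q > P
(0,2): Q > E
(0,3): Q > G
(0,4): Q > L
(0,5): Q > A
(1,2): P > E
(1,3): P > G
(1,4): P > L
(1,5): P > A
(2,5): E > A
(3,5): G > A
(4,5): L > A
That's 12 pairs.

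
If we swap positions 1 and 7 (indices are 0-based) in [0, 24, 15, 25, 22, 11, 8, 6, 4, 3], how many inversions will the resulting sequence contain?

Positions 1 and 7 hold 24 and 6; after swapping, the array is [0, 6, 15, 25, 22, 11, 8, 24, 4, 3].
Sweep left to right; for each value list the smaller values that follow it:
0 → none → 0
6 → 4, 3 → 2
15 → 11, 8, 4, 3 → 4
25 → 22, 11, 8, 24, 4, 3 → 6
22 → 11, 8, 4, 3 → 4
11 → 8, 4, 3 → 3
8 → 4, 3 → 2
24 → 4, 3 → 2
4 → 3 → 1
3 → none → 0
Sum: 0 + 2 + 4 + 6 + 4 + 3 + 2 + 2 + 1 + 0 = 24

24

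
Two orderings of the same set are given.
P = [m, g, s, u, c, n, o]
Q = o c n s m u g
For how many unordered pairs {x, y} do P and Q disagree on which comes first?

Assign each item its position (1..7) in the first ordering, then rewrite the second ordering as that position sequence:
positions: m→1, g→2, s→3, u→4, c→5, n→6, o→7
second ordering as positions: [7, 5, 6, 3, 1, 4, 2]
Discordant pairs = inversions in this position sequence.
7: 5, 6, 3, 1, 4, 2 → 6
5: 3, 1, 4, 2 → 4
6: 3, 1, 4, 2 → 4
3: 1, 2 → 2
1: 0
4: 2 → 1
2: 0
Total: 6 + 4 + 4 + 2 + 0 + 1 + 0 = 17

Disagreeing pairs: 17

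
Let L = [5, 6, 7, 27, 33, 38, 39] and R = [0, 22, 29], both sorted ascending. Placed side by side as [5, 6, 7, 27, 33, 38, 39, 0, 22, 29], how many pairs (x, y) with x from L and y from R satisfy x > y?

14 cross-inversions

Count, for every r in R, how many entries of L exceed r:
r = 0: 5, 6, 7, 27, 33, 38, 39 → 7
r = 22: 27, 33, 38, 39 → 4
r = 29: 33, 38, 39 → 3
Cross-inversions: 7 + 4 + 3 = 14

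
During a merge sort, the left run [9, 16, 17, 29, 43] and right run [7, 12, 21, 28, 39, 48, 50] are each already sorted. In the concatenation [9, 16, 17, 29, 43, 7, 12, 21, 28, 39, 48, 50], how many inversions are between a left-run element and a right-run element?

14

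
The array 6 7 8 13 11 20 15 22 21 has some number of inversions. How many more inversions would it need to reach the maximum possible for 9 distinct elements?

33

Maximum inversions for 9 distinct elements is C(9, 2) = 9·8/2 = 36.
Current inversions — for each element, count later smaller elements:
6: 0
7: 0
8: 0
13: 1
11: 0
20: 1
15: 0
22: 1
21: 0
Current total: 0 + 0 + 0 + 1 + 0 + 1 + 0 + 1 + 0 = 3
Shortfall: 36 − 3 = 33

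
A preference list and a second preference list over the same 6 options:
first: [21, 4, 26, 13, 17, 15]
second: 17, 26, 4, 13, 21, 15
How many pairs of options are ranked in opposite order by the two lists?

8 pairs

Assign each item its position (1..6) in the first ordering, then rewrite the second ordering as that position sequence:
positions: 21→1, 4→2, 26→3, 13→4, 17→5, 15→6
second ordering as positions: [5, 3, 2, 4, 1, 6]
Discordant pairs = inversions in this position sequence.
5: 3, 2, 4, 1 → 4
3: 2, 1 → 2
2: 1 → 1
4: 1 → 1
1: 0
6: 0
Total: 4 + 2 + 1 + 1 + 0 + 0 = 8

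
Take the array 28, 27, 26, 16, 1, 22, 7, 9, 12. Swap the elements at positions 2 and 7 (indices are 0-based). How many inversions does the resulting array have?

Positions 2 and 7 hold 26 and 9; after swapping, the array is [28, 27, 9, 16, 1, 22, 7, 26, 12].
Sweep left to right; for each value list the smaller values that follow it:
28: 8
27: 7
9: 2
16: 3
1: 0
22: 2
7: 0
26: 1
12: 0
Sum: 8 + 7 + 2 + 3 + 0 + 2 + 0 + 1 + 0 = 23

23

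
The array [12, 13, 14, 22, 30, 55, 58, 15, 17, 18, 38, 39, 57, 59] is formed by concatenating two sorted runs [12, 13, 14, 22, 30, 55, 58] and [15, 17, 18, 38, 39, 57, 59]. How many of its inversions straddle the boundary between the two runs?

17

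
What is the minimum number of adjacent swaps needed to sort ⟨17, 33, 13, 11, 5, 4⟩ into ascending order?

Each adjacent swap fixes exactly one inversion, so the minimum swap count equals the number of inversions.
Count inversions — for each element, later elements that are smaller:
17: 13, 11, 5, 4 → 4
33: 13, 11, 5, 4 → 4
13: 11, 5, 4 → 3
11: 5, 4 → 2
5: 4 → 1
4: none → 0
Total inversions: 4 + 4 + 3 + 2 + 1 + 0 = 14

14 swaps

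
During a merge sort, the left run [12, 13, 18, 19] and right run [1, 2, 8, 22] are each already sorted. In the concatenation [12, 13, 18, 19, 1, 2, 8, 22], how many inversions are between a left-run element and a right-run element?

There are 12 split inversions.

For each element r of the right run, count left-run elements greater than r:
r = 1: 12, 13, 18, 19 → 4
r = 2: 12, 13, 18, 19 → 4
r = 8: 12, 13, 18, 19 → 4
r = 22: none → 0
Cross-inversions: 4 + 4 + 4 + 0 = 12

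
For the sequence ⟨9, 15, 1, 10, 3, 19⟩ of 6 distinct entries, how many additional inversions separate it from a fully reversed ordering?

Maximum inversions for 6 distinct elements is C(6, 2) = 6·5/2 = 15.
Current inversions — for each element, count later smaller elements:
9: 2
15: 3
1: 0
10: 1
3: 0
19: 0
Current total: 2 + 3 + 0 + 1 + 0 + 0 = 6
Shortfall: 15 − 6 = 9

9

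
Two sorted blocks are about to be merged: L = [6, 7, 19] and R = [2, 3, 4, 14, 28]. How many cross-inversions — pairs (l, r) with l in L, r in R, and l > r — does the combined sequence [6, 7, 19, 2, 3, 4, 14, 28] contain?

10

Take each right-half value and tally the left-half values above it:
r = 2: 6, 7, 19 → 3
r = 3: 6, 7, 19 → 3
r = 4: 6, 7, 19 → 3
r = 14: 19 → 1
r = 28: none → 0
Cross-inversions: 3 + 3 + 3 + 1 + 0 = 10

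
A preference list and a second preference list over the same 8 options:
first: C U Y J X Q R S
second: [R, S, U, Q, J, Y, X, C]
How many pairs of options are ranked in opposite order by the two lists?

21

Assign each item its position (1..8) in the first ordering, then rewrite the second ordering as that position sequence:
positions: C→1, U→2, Y→3, J→4, X→5, Q→6, R→7, S→8
second ordering as positions: [7, 8, 2, 6, 4, 3, 5, 1]
Discordant pairs = inversions in this position sequence.
7: 2, 6, 4, 3, 5, 1 → 6
8: 2, 6, 4, 3, 5, 1 → 6
2: 1 → 1
6: 4, 3, 5, 1 → 4
4: 3, 1 → 2
3: 1 → 1
5: 1 → 1
1: 0
Total: 6 + 6 + 1 + 4 + 2 + 1 + 1 + 0 = 21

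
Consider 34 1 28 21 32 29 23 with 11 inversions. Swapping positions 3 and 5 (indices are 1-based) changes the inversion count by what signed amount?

Positions 3 and 5 hold 28 and 32; after swapping, the array is [34, 1, 32, 21, 28, 29, 23].
Element-by-element contributions:
34: 6
1: 0
32: 4
21: 0
28: 1
29: 1
23: 0
Sum: 6 + 0 + 4 + 0 + 1 + 1 + 0 = 12
Change: 12 − 11 = +1

+1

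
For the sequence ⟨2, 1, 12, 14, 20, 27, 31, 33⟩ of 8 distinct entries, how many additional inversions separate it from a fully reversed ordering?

Maximum inversions for 8 distinct elements is C(8, 2) = 8·7/2 = 28.
Current inversions — for each element, count later smaller elements:
2: 1
1: 0
12: 0
14: 0
20: 0
27: 0
31: 0
33: 0
Current total: 1 + 0 + 0 + 0 + 0 + 0 + 0 + 0 = 1
Shortfall: 28 − 1 = 27

27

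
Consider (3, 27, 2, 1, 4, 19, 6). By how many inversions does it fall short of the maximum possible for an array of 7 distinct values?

12

Maximum inversions for 7 distinct elements is C(7, 2) = 7·6/2 = 21.
Current inversions — for each element, count later smaller elements:
3: 2
27: 5
2: 1
1: 0
4: 0
19: 1
6: 0
Current total: 2 + 5 + 1 + 0 + 0 + 1 + 0 = 9
Shortfall: 21 − 9 = 12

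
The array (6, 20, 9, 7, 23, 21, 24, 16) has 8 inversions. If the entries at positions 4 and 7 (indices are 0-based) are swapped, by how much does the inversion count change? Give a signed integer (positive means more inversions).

Positions 4 and 7 hold 23 and 16; after swapping, the array is [6, 20, 9, 7, 16, 21, 24, 23].
Element-by-element contributions:
6 → none → 0
20 → 9, 7, 16 → 3
9 → 7 → 1
7 → none → 0
16 → none → 0
21 → none → 0
24 → 23 → 1
23 → none → 0
Sum: 0 + 3 + 1 + 0 + 0 + 0 + 1 + 0 = 5
Change: 5 − 8 = -3

-3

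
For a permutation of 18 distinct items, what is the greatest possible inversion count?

There are 153 inversions.

The maximum occurs when the array is in strictly decreasing order: every one of the C(18, 2) pairs is inverted.
C(18, 2) = 18·17/2 = 153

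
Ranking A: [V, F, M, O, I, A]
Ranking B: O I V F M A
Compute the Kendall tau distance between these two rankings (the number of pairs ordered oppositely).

6 discordant pairs

Assign each item its position (1..6) in the first ordering, then rewrite the second ordering as that position sequence:
positions: V→1, F→2, M→3, O→4, I→5, A→6
second ordering as positions: [4, 5, 1, 2, 3, 6]
Discordant pairs = inversions in this position sequence.
4: 1, 2, 3 → 3
5: 1, 2, 3 → 3
1: 0
2: 0
3: 0
6: 0
Total: 3 + 3 + 0 + 0 + 0 + 0 = 6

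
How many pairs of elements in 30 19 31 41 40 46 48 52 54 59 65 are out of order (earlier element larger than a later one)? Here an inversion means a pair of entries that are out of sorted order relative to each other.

Element-by-element contributions:
30: 1
19: 0
31: 0
41: 1
40: 0
46: 0
48: 0
52: 0
54: 0
59: 0
65: 0
Sum: 1 + 0 + 0 + 1 + 0 + 0 + 0 + 0 + 0 + 0 + 0 = 2

2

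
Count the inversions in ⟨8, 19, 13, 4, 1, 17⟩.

There are 9 inversions.

Sweep left to right; for each value list the smaller values that follow it:
8 → 4, 1 → 2
19 → 13, 4, 1, 17 → 4
13 → 4, 1 → 2
4 → 1 → 1
1 → none → 0
17 → none → 0
Sum: 2 + 4 + 2 + 1 + 0 + 0 = 9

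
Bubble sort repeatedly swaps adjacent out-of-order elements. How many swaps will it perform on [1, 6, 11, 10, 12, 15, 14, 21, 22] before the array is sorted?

2 swaps

Each adjacent swap fixes exactly one inversion, so the minimum swap count equals the number of inversions.
Count inversions — for each element, later elements that are smaller:
1: none → 0
6: none → 0
11: 10 → 1
10: none → 0
12: none → 0
15: 14 → 1
14: none → 0
21: none → 0
22: none → 0
Total inversions: 0 + 0 + 1 + 0 + 0 + 1 + 0 + 0 + 0 = 2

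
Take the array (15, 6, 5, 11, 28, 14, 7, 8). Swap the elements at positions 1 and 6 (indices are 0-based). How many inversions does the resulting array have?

Positions 1 and 6 hold 6 and 7; after swapping, the array is [15, 7, 5, 11, 28, 14, 6, 8].
Element-by-element contributions:
15: 6
7: 2
5: 0
11: 2
28: 3
14: 2
6: 0
8: 0
Sum: 6 + 2 + 0 + 2 + 3 + 2 + 0 + 0 = 15

15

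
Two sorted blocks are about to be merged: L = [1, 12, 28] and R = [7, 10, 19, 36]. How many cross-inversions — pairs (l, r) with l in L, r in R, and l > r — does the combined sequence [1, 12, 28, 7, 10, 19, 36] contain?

Count, for every r in R, how many entries of L exceed r:
r = 7: 12, 28 → 2
r = 10: 12, 28 → 2
r = 19: 28 → 1
r = 36: none → 0
Cross-inversions: 2 + 2 + 1 + 0 = 5

5 cross-inversions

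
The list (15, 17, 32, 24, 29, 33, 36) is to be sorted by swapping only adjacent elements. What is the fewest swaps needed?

Minimum adjacent swaps = number of inversions (each swap of adjacent out-of-order elements removes one inversion and no swap can remove more).
Count inversions — for each element, later elements that are smaller:
15: none → 0
17: none → 0
32: 24, 29 → 2
24: none → 0
29: none → 0
33: none → 0
36: none → 0
Total inversions: 0 + 0 + 2 + 0 + 0 + 0 + 0 = 2

There are 2 adjacent swaps.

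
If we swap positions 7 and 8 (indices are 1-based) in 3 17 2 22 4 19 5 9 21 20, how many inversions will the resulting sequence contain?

There are 15 inversions.

Positions 7 and 8 hold 5 and 9; after swapping, the array is [3, 17, 2, 22, 4, 19, 9, 5, 21, 20].
Count, for each position, how many later elements it exceeds:
3: 1
17: 4
2: 0
22: 6
4: 0
19: 2
9: 1
5: 0
21: 1
20: 0
Sum: 1 + 4 + 0 + 6 + 0 + 2 + 1 + 0 + 1 + 0 = 15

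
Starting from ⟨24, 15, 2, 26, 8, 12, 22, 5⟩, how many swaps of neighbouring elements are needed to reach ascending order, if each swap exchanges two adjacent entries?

Minimum adjacent swaps = number of inversions (each swap of adjacent out-of-order elements removes one inversion and no swap can remove more).
Count inversions — for each element, later elements that are smaller:
24: 15, 2, 8, 12, 22, 5 → 6
15: 2, 8, 12, 5 → 4
2: none → 0
26: 8, 12, 22, 5 → 4
8: 5 → 1
12: 5 → 1
22: 5 → 1
5: none → 0
Total inversions: 6 + 4 + 0 + 4 + 1 + 1 + 1 + 0 = 17

There are 17 adjacent swaps.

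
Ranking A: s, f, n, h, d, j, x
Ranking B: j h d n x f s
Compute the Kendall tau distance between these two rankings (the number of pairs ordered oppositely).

Discordant pairs: 16

Assign each item its position (1..7) in the first ordering, then rewrite the second ordering as that position sequence:
positions: s→1, f→2, n→3, h→4, d→5, j→6, x→7
second ordering as positions: [6, 4, 5, 3, 7, 2, 1]
Discordant pairs = inversions in this position sequence.
6: 4, 5, 3, 2, 1 → 5
4: 3, 2, 1 → 3
5: 3, 2, 1 → 3
3: 2, 1 → 2
7: 2, 1 → 2
2: 1 → 1
1: 0
Total: 5 + 3 + 3 + 2 + 2 + 1 + 0 = 16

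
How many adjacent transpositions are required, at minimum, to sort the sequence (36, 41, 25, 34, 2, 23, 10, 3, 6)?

The minimum number of adjacent swaps to sort an array equals its inversion count, since every such swap removes exactly one inversion.
Count inversions — for each element, later elements that are smaller:
36: 25, 34, 2, 23, 10, 3, 6 → 7
41: 25, 34, 2, 23, 10, 3, 6 → 7
25: 2, 23, 10, 3, 6 → 5
34: 2, 23, 10, 3, 6 → 5
2: none → 0
23: 10, 3, 6 → 3
10: 3, 6 → 2
3: none → 0
6: none → 0
Total inversions: 7 + 7 + 5 + 5 + 0 + 3 + 2 + 0 + 0 = 29

29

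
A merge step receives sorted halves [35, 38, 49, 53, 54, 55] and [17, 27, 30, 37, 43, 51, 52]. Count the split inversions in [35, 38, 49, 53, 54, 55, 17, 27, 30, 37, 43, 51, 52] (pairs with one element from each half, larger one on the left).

33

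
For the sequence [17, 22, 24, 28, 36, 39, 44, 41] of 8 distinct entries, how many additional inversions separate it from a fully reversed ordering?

27

Maximum inversions for 8 distinct elements is C(8, 2) = 8·7/2 = 28.
Current inversions — for each element, count later smaller elements:
17: 0
22: 0
24: 0
28: 0
36: 0
39: 0
44: 1
41: 0
Current total: 0 + 0 + 0 + 0 + 0 + 0 + 1 + 0 = 1
Shortfall: 28 − 1 = 27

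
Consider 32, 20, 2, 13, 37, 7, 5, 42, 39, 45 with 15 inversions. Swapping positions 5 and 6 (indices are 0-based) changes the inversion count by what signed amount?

-1

Positions 5 and 6 hold 7 and 5; after swapping, the array is [32, 20, 2, 13, 37, 5, 7, 42, 39, 45].
Sweep left to right; for each value list the smaller values that follow it:
32 → 20, 2, 13, 5, 7 → 5
20 → 2, 13, 5, 7 → 4
2 → none → 0
13 → 5, 7 → 2
37 → 5, 7 → 2
5 → none → 0
7 → none → 0
42 → 39 → 1
39 → none → 0
45 → none → 0
Sum: 5 + 4 + 0 + 2 + 2 + 0 + 0 + 1 + 0 + 0 = 14
Change: 14 − 15 = -1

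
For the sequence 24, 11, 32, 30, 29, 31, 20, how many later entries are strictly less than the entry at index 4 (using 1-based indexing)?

2

The element at index 4 is 30.
Elements after it: 29, 31, 20
Those smaller than 30: 29, 20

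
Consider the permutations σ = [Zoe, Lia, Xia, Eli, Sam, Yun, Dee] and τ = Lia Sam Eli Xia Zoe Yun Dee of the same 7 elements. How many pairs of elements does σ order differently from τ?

Discordant pairs: 7

Assign each item its position (1..7) in the first ordering, then rewrite the second ordering as that position sequence:
positions: Zoe→1, Lia→2, Xia→3, Eli→4, Sam→5, Yun→6, Dee→7
second ordering as positions: [2, 5, 4, 3, 1, 6, 7]
Discordant pairs = inversions in this position sequence.
2: 1 → 1
5: 4, 3, 1 → 3
4: 3, 1 → 2
3: 1 → 1
1: 0
6: 0
7: 0
Total: 1 + 3 + 2 + 1 + 0 + 0 + 0 = 7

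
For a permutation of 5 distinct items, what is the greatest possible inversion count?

A reversed (strictly descending) arrangement makes every pair an inversion, giving C(5, 2) inversions.
C(5, 2) = 5·4/2 = 10

10 inversions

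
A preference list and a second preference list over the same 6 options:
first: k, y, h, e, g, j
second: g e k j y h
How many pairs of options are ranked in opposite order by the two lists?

Assign each item its position (1..6) in the first ordering, then rewrite the second ordering as that position sequence:
positions: k→1, y→2, h→3, e→4, g→5, j→6
second ordering as positions: [5, 4, 1, 6, 2, 3]
Discordant pairs = inversions in this position sequence.
5: 4, 1, 2, 3 → 4
4: 1, 2, 3 → 3
1: 0
6: 2, 3 → 2
2: 0
3: 0
Total: 4 + 3 + 0 + 2 + 0 + 0 = 9

9 pairs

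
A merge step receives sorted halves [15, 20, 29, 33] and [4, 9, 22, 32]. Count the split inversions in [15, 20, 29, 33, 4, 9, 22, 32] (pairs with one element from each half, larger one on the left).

Cross-inversions: 11

Count, for every r in R, how many entries of L exceed r:
r = 4: 15, 20, 29, 33 → 4
r = 9: 15, 20, 29, 33 → 4
r = 22: 29, 33 → 2
r = 32: 33 → 1
Cross-inversions: 4 + 4 + 2 + 1 = 11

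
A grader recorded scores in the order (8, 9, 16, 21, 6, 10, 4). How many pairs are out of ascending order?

Out-of-order pairs: 12

Out-of-order index pairs (0-indexed):
(0,4): 8 > 6
(0,6): 8 > 4
(1,4): 9 > 6
(1,6): 9 > 4
(2,4): 16 > 6
(2,5): 16 > 10
(2,6): 16 > 4
(3,4): 21 > 6
(3,5): 21 > 10
(3,6): 21 > 4
(4,6): 6 > 4
(5,6): 10 > 4
That's 12 pairs.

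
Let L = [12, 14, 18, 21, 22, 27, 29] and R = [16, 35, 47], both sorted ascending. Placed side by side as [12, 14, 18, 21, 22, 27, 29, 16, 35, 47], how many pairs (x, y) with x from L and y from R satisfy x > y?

5

For each element r of the right run, count left-run elements greater than r:
r = 16: 18, 21, 22, 27, 29 → 5
r = 35: none → 0
r = 47: none → 0
Cross-inversions: 5 + 0 + 0 = 5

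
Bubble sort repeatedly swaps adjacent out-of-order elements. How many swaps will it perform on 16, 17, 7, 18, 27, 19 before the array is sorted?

Each adjacent swap fixes exactly one inversion, so the minimum swap count equals the number of inversions.
Count inversions — for each element, later elements that are smaller:
16: 7 → 1
17: 7 → 1
7: none → 0
18: none → 0
27: 19 → 1
19: none → 0
Total inversions: 1 + 1 + 0 + 0 + 1 + 0 = 3

3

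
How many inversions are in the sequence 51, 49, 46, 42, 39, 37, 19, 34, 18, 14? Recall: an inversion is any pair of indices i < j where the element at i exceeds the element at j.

Sweep left to right; for each value list the smaller values that follow it:
51: 9
49: 8
46: 7
42: 6
39: 5
37: 4
19: 2
34: 2
18: 1
14: 0
Sum: 9 + 8 + 7 + 6 + 5 + 4 + 2 + 2 + 1 + 0 = 44

44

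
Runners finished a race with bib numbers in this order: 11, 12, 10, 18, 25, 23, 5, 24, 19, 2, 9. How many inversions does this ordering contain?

There are 30 out-of-order pairs.

Count, for each position, how many later elements it exceeds:
11: 4
12: 4
10: 3
18: 3
25: 6
23: 4
5: 1
24: 3
19: 2
2: 0
9: 0
Sum: 4 + 4 + 3 + 3 + 6 + 4 + 1 + 3 + 2 + 0 + 0 = 30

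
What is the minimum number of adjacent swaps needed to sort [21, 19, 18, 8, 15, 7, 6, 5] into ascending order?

27

The minimum number of adjacent swaps to sort an array equals its inversion count, since every such swap removes exactly one inversion.
Count inversions — for each element, later elements that are smaller:
21: 19, 18, 8, 15, 7, 6, 5 → 7
19: 18, 8, 15, 7, 6, 5 → 6
18: 8, 15, 7, 6, 5 → 5
8: 7, 6, 5 → 3
15: 7, 6, 5 → 3
7: 6, 5 → 2
6: 5 → 1
5: none → 0
Total inversions: 7 + 6 + 5 + 3 + 3 + 2 + 1 + 0 = 27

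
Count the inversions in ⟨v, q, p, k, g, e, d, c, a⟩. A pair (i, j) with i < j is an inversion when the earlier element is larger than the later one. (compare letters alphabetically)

Element-by-element contributions:
v: 8
q: 7
p: 6
k: 5
g: 4
e: 3
d: 2
c: 1
a: 0
Sum: 8 + 7 + 6 + 5 + 4 + 3 + 2 + 1 + 0 = 36

36 out-of-order pairs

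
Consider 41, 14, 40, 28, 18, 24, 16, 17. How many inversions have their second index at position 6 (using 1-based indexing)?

The element at index 6 is 24.
Elements before it: 41, 14, 40, 28, 18
Those larger than 24: 41, 40, 28

3 such elements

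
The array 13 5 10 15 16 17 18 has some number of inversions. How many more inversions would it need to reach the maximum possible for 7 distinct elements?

Maximum inversions for 7 distinct elements is C(7, 2) = 7·6/2 = 21.
Current inversions — for each element, count later smaller elements:
13: 2
5: 0
10: 0
15: 0
16: 0
17: 0
18: 0
Current total: 2 + 0 + 0 + 0 + 0 + 0 + 0 = 2
Shortfall: 21 − 2 = 19

19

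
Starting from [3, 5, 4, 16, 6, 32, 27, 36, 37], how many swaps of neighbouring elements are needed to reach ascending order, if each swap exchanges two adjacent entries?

3

Minimum adjacent swaps = number of inversions (each swap of adjacent out-of-order elements removes one inversion and no swap can remove more).
Count inversions — for each element, later elements that are smaller:
3: none → 0
5: 4 → 1
4: none → 0
16: 6 → 1
6: none → 0
32: 27 → 1
27: none → 0
36: none → 0
37: none → 0
Total inversions: 0 + 1 + 0 + 1 + 0 + 1 + 0 + 0 + 0 = 3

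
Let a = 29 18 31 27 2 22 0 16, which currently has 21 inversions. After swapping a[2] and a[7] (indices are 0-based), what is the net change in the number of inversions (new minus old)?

-5

Positions 2 and 7 hold 31 and 16; after swapping, the array is [29, 18, 16, 27, 2, 22, 0, 31].
Element-by-element contributions:
29 → 18, 16, 27, 2, 22, 0 → 6
18 → 16, 2, 0 → 3
16 → 2, 0 → 2
27 → 2, 22, 0 → 3
2 → 0 → 1
22 → 0 → 1
0 → none → 0
31 → none → 0
Sum: 6 + 3 + 2 + 3 + 1 + 1 + 0 + 0 = 16
Change: 16 − 21 = -5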